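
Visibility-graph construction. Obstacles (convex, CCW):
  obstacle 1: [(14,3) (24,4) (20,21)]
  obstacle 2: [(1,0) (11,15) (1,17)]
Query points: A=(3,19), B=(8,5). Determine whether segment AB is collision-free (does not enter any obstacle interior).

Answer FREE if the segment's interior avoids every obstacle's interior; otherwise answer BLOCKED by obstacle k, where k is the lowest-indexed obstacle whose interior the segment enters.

BLOCKED by obstacle 2

Obstacle 1 [(14,3) (24,4) (20,21)]:
  edge (14,3)–(24,4): clear
  edge (24,4)–(20,21): clear
  edge (20,21)–(14,3): clear
  midpoint (11/2,12) outside
  → clear
Obstacle 2 [(1,0) (11,15) (1,17)]:
  edge (1,0)–(11,15): crosses AB
  edge (11,15)–(1,17): crosses AB
  edge (1,17)–(1,0): clear
  → BLOCKED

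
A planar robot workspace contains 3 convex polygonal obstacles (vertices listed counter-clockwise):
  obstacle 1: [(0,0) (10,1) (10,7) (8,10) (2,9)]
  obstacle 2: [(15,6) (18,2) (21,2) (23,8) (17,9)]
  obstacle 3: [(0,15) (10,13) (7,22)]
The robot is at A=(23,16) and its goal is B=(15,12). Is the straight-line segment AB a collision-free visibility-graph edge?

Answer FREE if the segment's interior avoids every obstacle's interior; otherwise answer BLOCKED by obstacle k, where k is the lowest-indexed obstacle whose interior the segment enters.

Obstacle 1 [(0,0) (10,1) (10,7) (8,10) (2,9)]:
  edge (0,0)–(10,1): clear
  edge (10,1)–(10,7): clear
  edge (10,7)–(8,10): clear
  edge (8,10)–(2,9): clear
  edge (2,9)–(0,0): clear
  midpoint (19,14) outside
  → clear
Obstacle 2 [(15,6) (18,2) (21,2) (23,8) (17,9)]:
  edge (15,6)–(18,2): clear
  edge (18,2)–(21,2): clear
  edge (21,2)–(23,8): clear
  edge (23,8)–(17,9): clear
  edge (17,9)–(15,6): clear
  midpoint (19,14) outside
  → clear
Obstacle 3 [(0,15) (10,13) (7,22)]:
  edge (0,15)–(10,13): clear
  edge (10,13)–(7,22): clear
  edge (7,22)–(0,15): clear
  midpoint (19,14) outside
  → clear

FREE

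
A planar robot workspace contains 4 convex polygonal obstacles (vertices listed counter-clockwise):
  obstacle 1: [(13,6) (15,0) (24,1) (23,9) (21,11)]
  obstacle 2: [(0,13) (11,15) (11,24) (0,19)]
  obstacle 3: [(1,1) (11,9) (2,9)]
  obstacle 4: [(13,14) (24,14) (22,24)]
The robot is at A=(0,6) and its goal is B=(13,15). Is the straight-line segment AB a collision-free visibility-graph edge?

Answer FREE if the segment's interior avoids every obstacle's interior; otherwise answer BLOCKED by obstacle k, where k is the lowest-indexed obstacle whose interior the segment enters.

Obstacle 1 [(13,6) (15,0) (24,1) (23,9) (21,11)]:
  edge (13,6)–(15,0): clear
  edge (15,0)–(24,1): clear
  edge (24,1)–(23,9): clear
  edge (23,9)–(21,11): clear
  edge (21,11)–(13,6): clear
  midpoint (13/2,21/2) outside
  → clear
Obstacle 2 [(0,13) (11,15) (11,24) (0,19)]:
  edge (0,13)–(11,15): clear
  edge (11,15)–(11,24): clear
  edge (11,24)–(0,19): clear
  edge (0,19)–(0,13): clear
  midpoint (13/2,21/2) outside
  → clear
Obstacle 3 [(1,1) (11,9) (2,9)]:
  edge (1,1)–(11,9): clear
  edge (11,9)–(2,9): crosses AB
  edge (2,9)–(1,1): crosses AB
  → BLOCKED
Obstacle 4 [(13,14) (24,14) (22,24)]:
  edge (13,14)–(24,14): clear
  edge (24,14)–(22,24): clear
  edge (22,24)–(13,14): clear
  midpoint (13/2,21/2) outside
  → clear

BLOCKED by obstacle 3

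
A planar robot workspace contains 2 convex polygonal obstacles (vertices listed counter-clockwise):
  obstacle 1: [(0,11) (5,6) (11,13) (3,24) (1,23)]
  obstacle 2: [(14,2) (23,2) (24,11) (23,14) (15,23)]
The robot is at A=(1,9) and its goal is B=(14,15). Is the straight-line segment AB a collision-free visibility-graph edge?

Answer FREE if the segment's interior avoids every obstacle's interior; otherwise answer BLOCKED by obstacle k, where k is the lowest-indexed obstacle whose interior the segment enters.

BLOCKED by obstacle 1

Obstacle 1 [(0,11) (5,6) (11,13) (3,24) (1,23)]:
  edge (0,11)–(5,6): crosses AB
  edge (5,6)–(11,13): clear
  edge (11,13)–(3,24): crosses AB
  edge (3,24)–(1,23): clear
  edge (1,23)–(0,11): clear
  → BLOCKED
Obstacle 2 [(14,2) (23,2) (24,11) (23,14) (15,23)]:
  edge (14,2)–(23,2): clear
  edge (23,2)–(24,11): clear
  edge (24,11)–(23,14): clear
  edge (23,14)–(15,23): clear
  edge (15,23)–(14,2): clear
  midpoint (15/2,12) outside
  → clear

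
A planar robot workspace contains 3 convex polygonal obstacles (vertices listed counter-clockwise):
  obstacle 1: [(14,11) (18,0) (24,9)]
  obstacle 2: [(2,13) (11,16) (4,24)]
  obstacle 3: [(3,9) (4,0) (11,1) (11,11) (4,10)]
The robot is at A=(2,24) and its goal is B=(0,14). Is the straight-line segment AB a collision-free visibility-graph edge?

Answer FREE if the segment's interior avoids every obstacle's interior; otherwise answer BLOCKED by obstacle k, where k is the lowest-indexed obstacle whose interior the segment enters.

FREE

Obstacle 1 [(14,11) (18,0) (24,9)]:
  edge (14,11)–(18,0): clear
  edge (18,0)–(24,9): clear
  edge (24,9)–(14,11): clear
  midpoint (1,19) outside
  → clear
Obstacle 2 [(2,13) (11,16) (4,24)]:
  edge (2,13)–(11,16): clear
  edge (11,16)–(4,24): clear
  edge (4,24)–(2,13): clear
  midpoint (1,19) outside
  → clear
Obstacle 3 [(3,9) (4,0) (11,1) (11,11) (4,10)]:
  edge (3,9)–(4,0): clear
  edge (4,0)–(11,1): clear
  edge (11,1)–(11,11): clear
  edge (11,11)–(4,10): clear
  edge (4,10)–(3,9): clear
  midpoint (1,19) outside
  → clear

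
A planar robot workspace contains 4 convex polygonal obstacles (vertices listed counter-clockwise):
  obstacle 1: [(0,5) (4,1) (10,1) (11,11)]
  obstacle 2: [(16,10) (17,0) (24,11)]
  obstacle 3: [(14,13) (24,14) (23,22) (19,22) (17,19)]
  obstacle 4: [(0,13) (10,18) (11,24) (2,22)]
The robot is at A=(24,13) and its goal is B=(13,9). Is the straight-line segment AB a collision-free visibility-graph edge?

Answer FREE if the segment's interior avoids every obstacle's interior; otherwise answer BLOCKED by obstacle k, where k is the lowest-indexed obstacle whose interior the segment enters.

FREE

Obstacle 1 [(0,5) (4,1) (10,1) (11,11)]:
  edge (0,5)–(4,1): clear
  edge (4,1)–(10,1): clear
  edge (10,1)–(11,11): clear
  edge (11,11)–(0,5): clear
  midpoint (37/2,11) outside
  → clear
Obstacle 2 [(16,10) (17,0) (24,11)]:
  edge (16,10)–(17,0): clear
  edge (17,0)–(24,11): clear
  edge (24,11)–(16,10): clear
  midpoint (37/2,11) outside
  → clear
Obstacle 3 [(14,13) (24,14) (23,22) (19,22) (17,19)]:
  edge (14,13)–(24,14): clear
  edge (24,14)–(23,22): clear
  edge (23,22)–(19,22): clear
  edge (19,22)–(17,19): clear
  edge (17,19)–(14,13): clear
  midpoint (37/2,11) outside
  → clear
Obstacle 4 [(0,13) (10,18) (11,24) (2,22)]:
  edge (0,13)–(10,18): clear
  edge (10,18)–(11,24): clear
  edge (11,24)–(2,22): clear
  edge (2,22)–(0,13): clear
  midpoint (37/2,11) outside
  → clear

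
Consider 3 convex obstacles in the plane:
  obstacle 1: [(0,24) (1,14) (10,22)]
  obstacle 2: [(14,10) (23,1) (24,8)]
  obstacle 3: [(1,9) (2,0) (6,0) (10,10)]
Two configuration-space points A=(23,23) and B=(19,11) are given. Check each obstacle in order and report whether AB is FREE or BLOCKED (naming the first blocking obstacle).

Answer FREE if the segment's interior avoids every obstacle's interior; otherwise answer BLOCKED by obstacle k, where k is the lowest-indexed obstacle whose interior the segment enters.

FREE

Obstacle 1 [(0,24) (1,14) (10,22)]:
  edge (0,24)–(1,14): clear
  edge (1,14)–(10,22): clear
  edge (10,22)–(0,24): clear
  midpoint (21,17) outside
  → clear
Obstacle 2 [(14,10) (23,1) (24,8)]:
  edge (14,10)–(23,1): clear
  edge (23,1)–(24,8): clear
  edge (24,8)–(14,10): clear
  midpoint (21,17) outside
  → clear
Obstacle 3 [(1,9) (2,0) (6,0) (10,10)]:
  edge (1,9)–(2,0): clear
  edge (2,0)–(6,0): clear
  edge (6,0)–(10,10): clear
  edge (10,10)–(1,9): clear
  midpoint (21,17) outside
  → clear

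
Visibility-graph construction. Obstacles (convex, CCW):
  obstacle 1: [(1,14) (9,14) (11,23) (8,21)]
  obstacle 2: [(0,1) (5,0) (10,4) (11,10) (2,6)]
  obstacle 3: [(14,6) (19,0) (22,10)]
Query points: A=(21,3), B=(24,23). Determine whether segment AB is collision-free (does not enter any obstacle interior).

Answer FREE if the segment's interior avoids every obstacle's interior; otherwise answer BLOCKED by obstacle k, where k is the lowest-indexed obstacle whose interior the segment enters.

Obstacle 1 [(1,14) (9,14) (11,23) (8,21)]:
  edge (1,14)–(9,14): clear
  edge (9,14)–(11,23): clear
  edge (11,23)–(8,21): clear
  edge (8,21)–(1,14): clear
  midpoint (45/2,13) outside
  → clear
Obstacle 2 [(0,1) (5,0) (10,4) (11,10) (2,6)]:
  edge (0,1)–(5,0): clear
  edge (5,0)–(10,4): clear
  edge (10,4)–(11,10): clear
  edge (11,10)–(2,6): clear
  edge (2,6)–(0,1): clear
  midpoint (45/2,13) outside
  → clear
Obstacle 3 [(14,6) (19,0) (22,10)]:
  edge (14,6)–(19,0): clear
  edge (19,0)–(22,10): clear
  edge (22,10)–(14,6): clear
  midpoint (45/2,13) outside
  → clear

FREE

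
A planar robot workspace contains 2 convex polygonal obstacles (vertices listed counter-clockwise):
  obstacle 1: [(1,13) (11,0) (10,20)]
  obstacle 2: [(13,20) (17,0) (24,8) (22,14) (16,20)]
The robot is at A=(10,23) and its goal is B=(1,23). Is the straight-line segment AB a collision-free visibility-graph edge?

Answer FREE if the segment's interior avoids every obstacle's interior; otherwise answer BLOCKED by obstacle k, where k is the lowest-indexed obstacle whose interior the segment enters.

FREE

Obstacle 1 [(1,13) (11,0) (10,20)]:
  edge (1,13)–(11,0): clear
  edge (11,0)–(10,20): clear
  edge (10,20)–(1,13): clear
  midpoint (11/2,23) outside
  → clear
Obstacle 2 [(13,20) (17,0) (24,8) (22,14) (16,20)]:
  edge (13,20)–(17,0): clear
  edge (17,0)–(24,8): clear
  edge (24,8)–(22,14): clear
  edge (22,14)–(16,20): clear
  edge (16,20)–(13,20): clear
  midpoint (11/2,23) outside
  → clear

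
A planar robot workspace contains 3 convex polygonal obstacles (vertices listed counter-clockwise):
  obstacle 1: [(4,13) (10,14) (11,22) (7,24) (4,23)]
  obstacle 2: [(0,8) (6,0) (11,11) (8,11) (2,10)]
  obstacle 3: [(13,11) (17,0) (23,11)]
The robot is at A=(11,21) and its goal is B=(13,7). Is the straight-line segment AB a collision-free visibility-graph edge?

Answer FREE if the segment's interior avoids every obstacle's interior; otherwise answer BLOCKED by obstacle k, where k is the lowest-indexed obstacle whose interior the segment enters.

FREE

Obstacle 1 [(4,13) (10,14) (11,22) (7,24) (4,23)]:
  edge (4,13)–(10,14): clear
  edge (10,14)–(11,22): clear
  edge (11,22)–(7,24): clear
  edge (7,24)–(4,23): clear
  edge (4,23)–(4,13): clear
  midpoint (12,14) outside
  → clear
Obstacle 2 [(0,8) (6,0) (11,11) (8,11) (2,10)]:
  edge (0,8)–(6,0): clear
  edge (6,0)–(11,11): clear
  edge (11,11)–(8,11): clear
  edge (8,11)–(2,10): clear
  edge (2,10)–(0,8): clear
  midpoint (12,14) outside
  → clear
Obstacle 3 [(13,11) (17,0) (23,11)]:
  edge (13,11)–(17,0): clear
  edge (17,0)–(23,11): clear
  edge (23,11)–(13,11): clear
  midpoint (12,14) outside
  → clear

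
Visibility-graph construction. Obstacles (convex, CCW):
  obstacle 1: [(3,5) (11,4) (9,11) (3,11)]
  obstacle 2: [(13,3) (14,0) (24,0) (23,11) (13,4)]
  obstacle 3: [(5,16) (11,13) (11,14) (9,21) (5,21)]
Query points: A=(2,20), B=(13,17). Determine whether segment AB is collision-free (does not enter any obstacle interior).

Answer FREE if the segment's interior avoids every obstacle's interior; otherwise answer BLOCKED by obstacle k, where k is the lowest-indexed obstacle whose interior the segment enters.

Obstacle 1 [(3,5) (11,4) (9,11) (3,11)]:
  edge (3,5)–(11,4): clear
  edge (11,4)–(9,11): clear
  edge (9,11)–(3,11): clear
  edge (3,11)–(3,5): clear
  midpoint (15/2,37/2) outside
  → clear
Obstacle 2 [(13,3) (14,0) (24,0) (23,11) (13,4)]:
  edge (13,3)–(14,0): clear
  edge (14,0)–(24,0): clear
  edge (24,0)–(23,11): clear
  edge (23,11)–(13,4): clear
  edge (13,4)–(13,3): clear
  midpoint (15/2,37/2) outside
  → clear
Obstacle 3 [(5,16) (11,13) (11,14) (9,21) (5,21)]:
  edge (5,16)–(11,13): clear
  edge (11,13)–(11,14): clear
  edge (11,14)–(9,21): crosses AB
  edge (9,21)–(5,21): clear
  edge (5,21)–(5,16): crosses AB
  → BLOCKED

BLOCKED by obstacle 3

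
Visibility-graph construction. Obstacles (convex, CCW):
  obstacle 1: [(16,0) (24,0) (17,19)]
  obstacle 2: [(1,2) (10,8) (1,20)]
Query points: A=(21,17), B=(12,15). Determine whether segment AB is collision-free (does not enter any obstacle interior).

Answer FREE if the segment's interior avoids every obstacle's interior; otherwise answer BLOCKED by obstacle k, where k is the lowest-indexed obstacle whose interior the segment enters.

BLOCKED by obstacle 1

Obstacle 1 [(16,0) (24,0) (17,19)]:
  edge (16,0)–(24,0): clear
  edge (24,0)–(17,19): crosses AB
  edge (17,19)–(16,0): crosses AB
  → BLOCKED
Obstacle 2 [(1,2) (10,8) (1,20)]:
  edge (1,2)–(10,8): clear
  edge (10,8)–(1,20): clear
  edge (1,20)–(1,2): clear
  midpoint (33/2,16) outside
  → clear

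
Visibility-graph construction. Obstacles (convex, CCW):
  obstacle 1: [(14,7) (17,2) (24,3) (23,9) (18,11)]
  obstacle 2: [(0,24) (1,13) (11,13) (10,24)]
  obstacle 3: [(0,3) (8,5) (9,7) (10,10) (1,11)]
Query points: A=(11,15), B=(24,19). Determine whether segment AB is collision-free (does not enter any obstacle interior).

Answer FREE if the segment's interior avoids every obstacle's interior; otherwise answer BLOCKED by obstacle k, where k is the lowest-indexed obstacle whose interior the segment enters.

Obstacle 1 [(14,7) (17,2) (24,3) (23,9) (18,11)]:
  edge (14,7)–(17,2): clear
  edge (17,2)–(24,3): clear
  edge (24,3)–(23,9): clear
  edge (23,9)–(18,11): clear
  edge (18,11)–(14,7): clear
  midpoint (35/2,17) outside
  → clear
Obstacle 2 [(0,24) (1,13) (11,13) (10,24)]:
  edge (0,24)–(1,13): clear
  edge (1,13)–(11,13): clear
  edge (11,13)–(10,24): clear
  edge (10,24)–(0,24): clear
  midpoint (35/2,17) outside
  → clear
Obstacle 3 [(0,3) (8,5) (9,7) (10,10) (1,11)]:
  edge (0,3)–(8,5): clear
  edge (8,5)–(9,7): clear
  edge (9,7)–(10,10): clear
  edge (10,10)–(1,11): clear
  edge (1,11)–(0,3): clear
  midpoint (35/2,17) outside
  → clear

FREE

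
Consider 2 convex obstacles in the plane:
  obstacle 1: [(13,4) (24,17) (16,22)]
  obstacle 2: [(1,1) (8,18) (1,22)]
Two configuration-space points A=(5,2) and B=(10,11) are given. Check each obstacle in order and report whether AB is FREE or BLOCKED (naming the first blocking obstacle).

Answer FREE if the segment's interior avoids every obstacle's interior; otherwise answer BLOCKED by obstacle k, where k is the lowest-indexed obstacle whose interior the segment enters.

Obstacle 1 [(13,4) (24,17) (16,22)]:
  edge (13,4)–(24,17): clear
  edge (24,17)–(16,22): clear
  edge (16,22)–(13,4): clear
  midpoint (15/2,13/2) outside
  → clear
Obstacle 2 [(1,1) (8,18) (1,22)]:
  edge (1,1)–(8,18): clear
  edge (8,18)–(1,22): clear
  edge (1,22)–(1,1): clear
  midpoint (15/2,13/2) outside
  → clear

FREE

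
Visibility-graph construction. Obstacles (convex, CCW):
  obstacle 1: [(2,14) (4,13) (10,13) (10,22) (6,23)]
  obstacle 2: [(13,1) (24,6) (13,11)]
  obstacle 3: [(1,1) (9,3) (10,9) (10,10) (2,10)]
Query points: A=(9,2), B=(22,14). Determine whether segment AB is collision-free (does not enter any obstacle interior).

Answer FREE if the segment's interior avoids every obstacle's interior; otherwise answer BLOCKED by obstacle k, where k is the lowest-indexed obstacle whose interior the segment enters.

Obstacle 1 [(2,14) (4,13) (10,13) (10,22) (6,23)]:
  edge (2,14)–(4,13): clear
  edge (4,13)–(10,13): clear
  edge (10,13)–(10,22): clear
  edge (10,22)–(6,23): clear
  edge (6,23)–(2,14): clear
  midpoint (31/2,8) outside
  → clear
Obstacle 2 [(13,1) (24,6) (13,11)]:
  edge (13,1)–(24,6): clear
  edge (24,6)–(13,11): crosses AB
  edge (13,11)–(13,1): crosses AB
  → BLOCKED
Obstacle 3 [(1,1) (9,3) (10,9) (10,10) (2,10)]:
  edge (1,1)–(9,3): clear
  edge (9,3)–(10,9): clear
  edge (10,9)–(10,10): clear
  edge (10,10)–(2,10): clear
  edge (2,10)–(1,1): clear
  midpoint (31/2,8) outside
  → clear

BLOCKED by obstacle 2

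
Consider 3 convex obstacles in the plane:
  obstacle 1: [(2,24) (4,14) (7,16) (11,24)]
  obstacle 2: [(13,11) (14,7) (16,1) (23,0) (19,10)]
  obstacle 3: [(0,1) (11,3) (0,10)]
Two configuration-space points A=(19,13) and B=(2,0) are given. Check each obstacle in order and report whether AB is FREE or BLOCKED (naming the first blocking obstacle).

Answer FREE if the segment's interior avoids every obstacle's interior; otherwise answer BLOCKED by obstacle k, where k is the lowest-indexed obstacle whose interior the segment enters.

Obstacle 1 [(2,24) (4,14) (7,16) (11,24)]:
  edge (2,24)–(4,14): clear
  edge (4,14)–(7,16): clear
  edge (7,16)–(11,24): clear
  edge (11,24)–(2,24): clear
  midpoint (21/2,13/2) outside
  → clear
Obstacle 2 [(13,11) (14,7) (16,1) (23,0) (19,10)]:
  edge (13,11)–(14,7): crosses AB
  edge (14,7)–(16,1): clear
  edge (16,1)–(23,0): clear
  edge (23,0)–(19,10): clear
  edge (19,10)–(13,11): crosses AB
  → BLOCKED
Obstacle 3 [(0,1) (11,3) (0,10)]:
  edge (0,1)–(11,3): crosses AB
  edge (11,3)–(0,10): crosses AB
  edge (0,10)–(0,1): clear
  → BLOCKED

BLOCKED by obstacle 2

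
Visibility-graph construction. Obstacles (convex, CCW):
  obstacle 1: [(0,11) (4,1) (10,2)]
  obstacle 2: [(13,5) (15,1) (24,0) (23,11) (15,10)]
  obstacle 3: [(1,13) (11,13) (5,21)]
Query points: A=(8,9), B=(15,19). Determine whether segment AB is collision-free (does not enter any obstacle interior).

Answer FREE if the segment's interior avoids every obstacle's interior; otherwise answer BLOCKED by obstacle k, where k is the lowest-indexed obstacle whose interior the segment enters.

BLOCKED by obstacle 3

Obstacle 1 [(0,11) (4,1) (10,2)]:
  edge (0,11)–(4,1): clear
  edge (4,1)–(10,2): clear
  edge (10,2)–(0,11): clear
  midpoint (23/2,14) outside
  → clear
Obstacle 2 [(13,5) (15,1) (24,0) (23,11) (15,10)]:
  edge (13,5)–(15,1): clear
  edge (15,1)–(24,0): clear
  edge (24,0)–(23,11): clear
  edge (23,11)–(15,10): clear
  edge (15,10)–(13,5): clear
  midpoint (23/2,14) outside
  → clear
Obstacle 3 [(1,13) (11,13) (5,21)]:
  edge (1,13)–(11,13): crosses AB
  edge (11,13)–(5,21): crosses AB
  edge (5,21)–(1,13): clear
  → BLOCKED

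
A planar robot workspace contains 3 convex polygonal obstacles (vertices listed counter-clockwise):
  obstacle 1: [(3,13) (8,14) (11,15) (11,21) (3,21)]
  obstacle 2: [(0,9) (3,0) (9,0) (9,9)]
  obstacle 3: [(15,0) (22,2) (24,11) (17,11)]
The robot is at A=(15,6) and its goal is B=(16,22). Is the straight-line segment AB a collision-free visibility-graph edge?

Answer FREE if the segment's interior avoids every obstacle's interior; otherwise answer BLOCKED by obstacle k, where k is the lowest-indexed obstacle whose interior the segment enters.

FREE

Obstacle 1 [(3,13) (8,14) (11,15) (11,21) (3,21)]:
  edge (3,13)–(8,14): clear
  edge (8,14)–(11,15): clear
  edge (11,15)–(11,21): clear
  edge (11,21)–(3,21): clear
  edge (3,21)–(3,13): clear
  midpoint (31/2,14) outside
  → clear
Obstacle 2 [(0,9) (3,0) (9,0) (9,9)]:
  edge (0,9)–(3,0): clear
  edge (3,0)–(9,0): clear
  edge (9,0)–(9,9): clear
  edge (9,9)–(0,9): clear
  midpoint (31/2,14) outside
  → clear
Obstacle 3 [(15,0) (22,2) (24,11) (17,11)]:
  edge (15,0)–(22,2): clear
  edge (22,2)–(24,11): clear
  edge (24,11)–(17,11): clear
  edge (17,11)–(15,0): clear
  midpoint (31/2,14) outside
  → clear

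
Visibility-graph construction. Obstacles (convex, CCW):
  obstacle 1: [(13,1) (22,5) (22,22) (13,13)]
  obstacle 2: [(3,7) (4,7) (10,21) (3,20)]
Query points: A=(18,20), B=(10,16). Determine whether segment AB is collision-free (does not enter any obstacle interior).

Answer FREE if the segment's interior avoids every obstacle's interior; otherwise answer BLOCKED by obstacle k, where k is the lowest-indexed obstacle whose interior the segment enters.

Obstacle 1 [(13,1) (22,5) (22,22) (13,13)]:
  edge (13,1)–(22,5): clear
  edge (22,5)–(22,22): clear
  edge (22,22)–(13,13): clear
  edge (13,13)–(13,1): clear
  midpoint (14,18) outside
  → clear
Obstacle 2 [(3,7) (4,7) (10,21) (3,20)]:
  edge (3,7)–(4,7): clear
  edge (4,7)–(10,21): clear
  edge (10,21)–(3,20): clear
  edge (3,20)–(3,7): clear
  midpoint (14,18) outside
  → clear

FREE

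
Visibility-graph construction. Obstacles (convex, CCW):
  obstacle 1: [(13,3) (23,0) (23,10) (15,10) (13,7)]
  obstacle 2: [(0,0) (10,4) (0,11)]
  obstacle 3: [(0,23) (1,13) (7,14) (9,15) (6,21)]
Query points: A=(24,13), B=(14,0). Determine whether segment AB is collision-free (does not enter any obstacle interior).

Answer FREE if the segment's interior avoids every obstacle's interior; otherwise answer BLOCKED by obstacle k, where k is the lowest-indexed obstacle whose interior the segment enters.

Obstacle 1 [(13,3) (23,0) (23,10) (15,10) (13,7)]:
  edge (13,3)–(23,0): crosses AB
  edge (23,0)–(23,10): clear
  edge (23,10)–(15,10): crosses AB
  edge (15,10)–(13,7): clear
  edge (13,7)–(13,3): clear
  → BLOCKED
Obstacle 2 [(0,0) (10,4) (0,11)]:
  edge (0,0)–(10,4): clear
  edge (10,4)–(0,11): clear
  edge (0,11)–(0,0): clear
  midpoint (19,13/2) outside
  → clear
Obstacle 3 [(0,23) (1,13) (7,14) (9,15) (6,21)]:
  edge (0,23)–(1,13): clear
  edge (1,13)–(7,14): clear
  edge (7,14)–(9,15): clear
  edge (9,15)–(6,21): clear
  edge (6,21)–(0,23): clear
  midpoint (19,13/2) outside
  → clear

BLOCKED by obstacle 1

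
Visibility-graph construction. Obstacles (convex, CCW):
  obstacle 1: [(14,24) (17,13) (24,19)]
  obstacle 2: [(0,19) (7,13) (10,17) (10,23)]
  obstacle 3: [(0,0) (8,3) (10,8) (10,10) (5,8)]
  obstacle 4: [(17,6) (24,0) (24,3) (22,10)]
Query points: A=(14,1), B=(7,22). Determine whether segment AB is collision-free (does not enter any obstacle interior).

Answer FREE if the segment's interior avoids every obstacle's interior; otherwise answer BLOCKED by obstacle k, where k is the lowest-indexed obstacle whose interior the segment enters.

Obstacle 1 [(14,24) (17,13) (24,19)]:
  edge (14,24)–(17,13): clear
  edge (17,13)–(24,19): clear
  edge (24,19)–(14,24): clear
  midpoint (21/2,23/2) outside
  → clear
Obstacle 2 [(0,19) (7,13) (10,17) (10,23)]:
  edge (0,19)–(7,13): clear
  edge (7,13)–(10,17): crosses AB
  edge (10,17)–(10,23): clear
  edge (10,23)–(0,19): crosses AB
  → BLOCKED
Obstacle 3 [(0,0) (8,3) (10,8) (10,10) (5,8)]:
  edge (0,0)–(8,3): clear
  edge (8,3)–(10,8): clear
  edge (10,8)–(10,10): clear
  edge (10,10)–(5,8): clear
  edge (5,8)–(0,0): clear
  midpoint (21/2,23/2) outside
  → clear
Obstacle 4 [(17,6) (24,0) (24,3) (22,10)]:
  edge (17,6)–(24,0): clear
  edge (24,0)–(24,3): clear
  edge (24,3)–(22,10): clear
  edge (22,10)–(17,6): clear
  midpoint (21/2,23/2) outside
  → clear

BLOCKED by obstacle 2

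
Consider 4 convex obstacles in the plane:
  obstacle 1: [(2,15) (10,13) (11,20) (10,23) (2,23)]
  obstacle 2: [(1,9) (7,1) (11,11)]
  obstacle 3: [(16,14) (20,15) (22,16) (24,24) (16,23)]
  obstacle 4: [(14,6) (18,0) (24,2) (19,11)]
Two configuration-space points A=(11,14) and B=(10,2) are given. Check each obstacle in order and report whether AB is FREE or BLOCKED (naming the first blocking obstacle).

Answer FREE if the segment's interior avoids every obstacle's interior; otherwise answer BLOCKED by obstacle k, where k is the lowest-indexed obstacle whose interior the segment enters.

BLOCKED by obstacle 2

Obstacle 1 [(2,15) (10,13) (11,20) (10,23) (2,23)]:
  edge (2,15)–(10,13): clear
  edge (10,13)–(11,20): clear
  edge (11,20)–(10,23): clear
  edge (10,23)–(2,23): clear
  edge (2,23)–(2,15): clear
  midpoint (21/2,8) outside
  → clear
Obstacle 2 [(1,9) (7,1) (11,11)]:
  edge (1,9)–(7,1): clear
  edge (7,1)–(11,11): crosses AB
  edge (11,11)–(1,9): crosses AB
  → BLOCKED
Obstacle 3 [(16,14) (20,15) (22,16) (24,24) (16,23)]:
  edge (16,14)–(20,15): clear
  edge (20,15)–(22,16): clear
  edge (22,16)–(24,24): clear
  edge (24,24)–(16,23): clear
  edge (16,23)–(16,14): clear
  midpoint (21/2,8) outside
  → clear
Obstacle 4 [(14,6) (18,0) (24,2) (19,11)]:
  edge (14,6)–(18,0): clear
  edge (18,0)–(24,2): clear
  edge (24,2)–(19,11): clear
  edge (19,11)–(14,6): clear
  midpoint (21/2,8) outside
  → clear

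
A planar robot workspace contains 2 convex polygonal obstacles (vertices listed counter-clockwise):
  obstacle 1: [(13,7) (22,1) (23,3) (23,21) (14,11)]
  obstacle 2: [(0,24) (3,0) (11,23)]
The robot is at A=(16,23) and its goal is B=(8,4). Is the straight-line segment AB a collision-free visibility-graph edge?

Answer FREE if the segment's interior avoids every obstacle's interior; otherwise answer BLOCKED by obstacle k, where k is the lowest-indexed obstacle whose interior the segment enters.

Obstacle 1 [(13,7) (22,1) (23,3) (23,21) (14,11)]:
  edge (13,7)–(22,1): clear
  edge (22,1)–(23,3): clear
  edge (23,3)–(23,21): clear
  edge (23,21)–(14,11): clear
  edge (14,11)–(13,7): clear
  midpoint (12,27/2) outside
  → clear
Obstacle 2 [(0,24) (3,0) (11,23)]:
  edge (0,24)–(3,0): clear
  edge (3,0)–(11,23): clear
  edge (11,23)–(0,24): clear
  midpoint (12,27/2) outside
  → clear

FREE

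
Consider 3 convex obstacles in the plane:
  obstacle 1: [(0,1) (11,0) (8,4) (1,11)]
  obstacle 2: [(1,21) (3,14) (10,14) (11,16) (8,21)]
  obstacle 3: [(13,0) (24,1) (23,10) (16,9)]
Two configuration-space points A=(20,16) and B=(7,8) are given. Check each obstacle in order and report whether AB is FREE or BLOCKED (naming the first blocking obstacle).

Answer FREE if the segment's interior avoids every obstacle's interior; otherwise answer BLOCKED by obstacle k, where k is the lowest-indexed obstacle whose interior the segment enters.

Obstacle 1 [(0,1) (11,0) (8,4) (1,11)]:
  edge (0,1)–(11,0): clear
  edge (11,0)–(8,4): clear
  edge (8,4)–(1,11): clear
  edge (1,11)–(0,1): clear
  midpoint (27/2,12) outside
  → clear
Obstacle 2 [(1,21) (3,14) (10,14) (11,16) (8,21)]:
  edge (1,21)–(3,14): clear
  edge (3,14)–(10,14): clear
  edge (10,14)–(11,16): clear
  edge (11,16)–(8,21): clear
  edge (8,21)–(1,21): clear
  midpoint (27/2,12) outside
  → clear
Obstacle 3 [(13,0) (24,1) (23,10) (16,9)]:
  edge (13,0)–(24,1): clear
  edge (24,1)–(23,10): clear
  edge (23,10)–(16,9): clear
  edge (16,9)–(13,0): clear
  midpoint (27/2,12) outside
  → clear

FREE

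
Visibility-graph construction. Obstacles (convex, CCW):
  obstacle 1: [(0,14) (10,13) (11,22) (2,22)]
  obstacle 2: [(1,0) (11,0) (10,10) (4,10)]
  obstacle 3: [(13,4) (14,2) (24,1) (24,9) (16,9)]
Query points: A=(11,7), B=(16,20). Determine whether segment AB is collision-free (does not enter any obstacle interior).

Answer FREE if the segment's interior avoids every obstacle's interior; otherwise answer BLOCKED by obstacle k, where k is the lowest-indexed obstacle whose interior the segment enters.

Obstacle 1 [(0,14) (10,13) (11,22) (2,22)]:
  edge (0,14)–(10,13): clear
  edge (10,13)–(11,22): clear
  edge (11,22)–(2,22): clear
  edge (2,22)–(0,14): clear
  midpoint (27/2,27/2) outside
  → clear
Obstacle 2 [(1,0) (11,0) (10,10) (4,10)]:
  edge (1,0)–(11,0): clear
  edge (11,0)–(10,10): clear
  edge (10,10)–(4,10): clear
  edge (4,10)–(1,0): clear
  midpoint (27/2,27/2) outside
  → clear
Obstacle 3 [(13,4) (14,2) (24,1) (24,9) (16,9)]:
  edge (13,4)–(14,2): clear
  edge (14,2)–(24,1): clear
  edge (24,1)–(24,9): clear
  edge (24,9)–(16,9): clear
  edge (16,9)–(13,4): clear
  midpoint (27/2,27/2) outside
  → clear

FREE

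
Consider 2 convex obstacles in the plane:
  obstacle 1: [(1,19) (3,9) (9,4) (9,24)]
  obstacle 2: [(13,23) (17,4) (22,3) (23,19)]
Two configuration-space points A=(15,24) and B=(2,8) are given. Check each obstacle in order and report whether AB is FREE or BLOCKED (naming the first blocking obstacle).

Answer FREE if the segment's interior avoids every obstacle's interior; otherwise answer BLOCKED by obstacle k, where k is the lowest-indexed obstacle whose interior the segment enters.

Obstacle 1 [(1,19) (3,9) (9,4) (9,24)]:
  edge (1,19)–(3,9): crosses AB
  edge (3,9)–(9,4): clear
  edge (9,4)–(9,24): crosses AB
  edge (9,24)–(1,19): clear
  → BLOCKED
Obstacle 2 [(13,23) (17,4) (22,3) (23,19)]:
  edge (13,23)–(17,4): crosses AB
  edge (17,4)–(22,3): clear
  edge (22,3)–(23,19): clear
  edge (23,19)–(13,23): crosses AB
  → BLOCKED

BLOCKED by obstacle 1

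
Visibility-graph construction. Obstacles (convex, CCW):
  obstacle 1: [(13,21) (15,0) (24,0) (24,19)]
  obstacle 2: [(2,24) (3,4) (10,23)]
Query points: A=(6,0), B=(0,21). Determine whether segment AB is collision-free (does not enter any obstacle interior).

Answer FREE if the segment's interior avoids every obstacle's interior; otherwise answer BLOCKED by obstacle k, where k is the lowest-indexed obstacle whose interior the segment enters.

Obstacle 1 [(13,21) (15,0) (24,0) (24,19)]:
  edge (13,21)–(15,0): clear
  edge (15,0)–(24,0): clear
  edge (24,0)–(24,19): clear
  edge (24,19)–(13,21): clear
  midpoint (3,21/2) outside
  → clear
Obstacle 2 [(2,24) (3,4) (10,23)]:
  edge (2,24)–(3,4): crosses AB
  edge (3,4)–(10,23): crosses AB
  edge (10,23)–(2,24): clear
  → BLOCKED

BLOCKED by obstacle 2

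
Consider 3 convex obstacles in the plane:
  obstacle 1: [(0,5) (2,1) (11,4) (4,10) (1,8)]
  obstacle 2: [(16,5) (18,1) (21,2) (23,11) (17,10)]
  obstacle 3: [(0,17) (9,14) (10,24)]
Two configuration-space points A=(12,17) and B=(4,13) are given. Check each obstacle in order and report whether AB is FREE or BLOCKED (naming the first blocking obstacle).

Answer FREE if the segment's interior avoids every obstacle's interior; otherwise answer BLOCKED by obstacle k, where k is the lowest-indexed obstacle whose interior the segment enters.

Obstacle 1 [(0,5) (2,1) (11,4) (4,10) (1,8)]:
  edge (0,5)–(2,1): clear
  edge (2,1)–(11,4): clear
  edge (11,4)–(4,10): clear
  edge (4,10)–(1,8): clear
  edge (1,8)–(0,5): clear
  midpoint (8,15) outside
  → clear
Obstacle 2 [(16,5) (18,1) (21,2) (23,11) (17,10)]:
  edge (16,5)–(18,1): clear
  edge (18,1)–(21,2): clear
  edge (21,2)–(23,11): clear
  edge (23,11)–(17,10): clear
  edge (17,10)–(16,5): clear
  midpoint (8,15) outside
  → clear
Obstacle 3 [(0,17) (9,14) (10,24)]:
  edge (0,17)–(9,14): crosses AB
  edge (9,14)–(10,24): crosses AB
  edge (10,24)–(0,17): clear
  → BLOCKED

BLOCKED by obstacle 3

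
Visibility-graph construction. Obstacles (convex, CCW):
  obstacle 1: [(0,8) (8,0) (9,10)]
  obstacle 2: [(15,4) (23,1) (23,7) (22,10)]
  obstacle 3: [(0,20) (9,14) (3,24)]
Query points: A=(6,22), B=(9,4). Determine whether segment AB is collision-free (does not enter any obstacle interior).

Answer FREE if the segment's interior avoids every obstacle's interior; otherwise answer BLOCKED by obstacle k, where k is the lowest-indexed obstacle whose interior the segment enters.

Obstacle 1 [(0,8) (8,0) (9,10)]:
  edge (0,8)–(8,0): clear
  edge (8,0)–(9,10): crosses AB
  edge (9,10)–(0,8): crosses AB
  → BLOCKED
Obstacle 2 [(15,4) (23,1) (23,7) (22,10)]:
  edge (15,4)–(23,1): clear
  edge (23,1)–(23,7): clear
  edge (23,7)–(22,10): clear
  edge (22,10)–(15,4): clear
  midpoint (15/2,13) outside
  → clear
Obstacle 3 [(0,20) (9,14) (3,24)]:
  edge (0,20)–(9,14): crosses AB
  edge (9,14)–(3,24): crosses AB
  edge (3,24)–(0,20): clear
  → BLOCKED

BLOCKED by obstacle 1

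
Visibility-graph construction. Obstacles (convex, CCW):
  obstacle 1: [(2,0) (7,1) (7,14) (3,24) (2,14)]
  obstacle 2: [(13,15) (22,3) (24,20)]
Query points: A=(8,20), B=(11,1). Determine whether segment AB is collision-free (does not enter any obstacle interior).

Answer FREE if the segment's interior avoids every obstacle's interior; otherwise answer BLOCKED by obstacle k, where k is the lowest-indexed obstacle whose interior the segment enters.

FREE

Obstacle 1 [(2,0) (7,1) (7,14) (3,24) (2,14)]:
  edge (2,0)–(7,1): clear
  edge (7,1)–(7,14): clear
  edge (7,14)–(3,24): clear
  edge (3,24)–(2,14): clear
  edge (2,14)–(2,0): clear
  midpoint (19/2,21/2) outside
  → clear
Obstacle 2 [(13,15) (22,3) (24,20)]:
  edge (13,15)–(22,3): clear
  edge (22,3)–(24,20): clear
  edge (24,20)–(13,15): clear
  midpoint (19/2,21/2) outside
  → clear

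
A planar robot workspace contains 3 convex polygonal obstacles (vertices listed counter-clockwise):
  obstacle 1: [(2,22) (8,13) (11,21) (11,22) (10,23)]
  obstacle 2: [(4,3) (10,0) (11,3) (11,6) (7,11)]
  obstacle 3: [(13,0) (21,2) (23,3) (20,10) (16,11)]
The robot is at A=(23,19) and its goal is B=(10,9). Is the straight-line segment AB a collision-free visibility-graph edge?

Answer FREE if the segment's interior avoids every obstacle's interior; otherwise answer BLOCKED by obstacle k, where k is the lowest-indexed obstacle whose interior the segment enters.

FREE

Obstacle 1 [(2,22) (8,13) (11,21) (11,22) (10,23)]:
  edge (2,22)–(8,13): clear
  edge (8,13)–(11,21): clear
  edge (11,21)–(11,22): clear
  edge (11,22)–(10,23): clear
  edge (10,23)–(2,22): clear
  midpoint (33/2,14) outside
  → clear
Obstacle 2 [(4,3) (10,0) (11,3) (11,6) (7,11)]:
  edge (4,3)–(10,0): clear
  edge (10,0)–(11,3): clear
  edge (11,3)–(11,6): clear
  edge (11,6)–(7,11): clear
  edge (7,11)–(4,3): clear
  midpoint (33/2,14) outside
  → clear
Obstacle 3 [(13,0) (21,2) (23,3) (20,10) (16,11)]:
  edge (13,0)–(21,2): clear
  edge (21,2)–(23,3): clear
  edge (23,3)–(20,10): clear
  edge (20,10)–(16,11): clear
  edge (16,11)–(13,0): clear
  midpoint (33/2,14) outside
  → clear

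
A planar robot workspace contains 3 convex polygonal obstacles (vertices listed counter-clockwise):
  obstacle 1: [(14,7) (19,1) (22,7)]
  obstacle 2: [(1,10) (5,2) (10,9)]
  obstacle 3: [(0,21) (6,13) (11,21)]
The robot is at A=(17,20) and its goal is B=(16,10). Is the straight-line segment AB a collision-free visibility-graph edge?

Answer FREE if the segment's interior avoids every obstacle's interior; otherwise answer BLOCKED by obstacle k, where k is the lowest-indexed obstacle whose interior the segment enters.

Obstacle 1 [(14,7) (19,1) (22,7)]:
  edge (14,7)–(19,1): clear
  edge (19,1)–(22,7): clear
  edge (22,7)–(14,7): clear
  midpoint (33/2,15) outside
  → clear
Obstacle 2 [(1,10) (5,2) (10,9)]:
  edge (1,10)–(5,2): clear
  edge (5,2)–(10,9): clear
  edge (10,9)–(1,10): clear
  midpoint (33/2,15) outside
  → clear
Obstacle 3 [(0,21) (6,13) (11,21)]:
  edge (0,21)–(6,13): clear
  edge (6,13)–(11,21): clear
  edge (11,21)–(0,21): clear
  midpoint (33/2,15) outside
  → clear

FREE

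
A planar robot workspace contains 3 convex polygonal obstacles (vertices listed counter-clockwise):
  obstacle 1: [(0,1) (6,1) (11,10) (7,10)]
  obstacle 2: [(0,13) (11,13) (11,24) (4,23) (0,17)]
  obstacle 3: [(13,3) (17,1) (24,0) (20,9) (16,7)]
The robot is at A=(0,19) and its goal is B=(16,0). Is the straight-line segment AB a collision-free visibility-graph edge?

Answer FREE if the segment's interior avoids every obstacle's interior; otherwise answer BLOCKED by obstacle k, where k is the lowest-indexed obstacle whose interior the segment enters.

Obstacle 1 [(0,1) (6,1) (11,10) (7,10)]:
  edge (0,1)–(6,1): clear
  edge (6,1)–(11,10): crosses AB
  edge (11,10)–(7,10): crosses AB
  edge (7,10)–(0,1): clear
  → BLOCKED
Obstacle 2 [(0,13) (11,13) (11,24) (4,23) (0,17)]:
  edge (0,13)–(11,13): crosses AB
  edge (11,13)–(11,24): clear
  edge (11,24)–(4,23): clear
  edge (4,23)–(0,17): crosses AB
  edge (0,17)–(0,13): clear
  → BLOCKED
Obstacle 3 [(13,3) (17,1) (24,0) (20,9) (16,7)]:
  edge (13,3)–(17,1): crosses AB
  edge (17,1)–(24,0): clear
  edge (24,0)–(20,9): clear
  edge (20,9)–(16,7): clear
  edge (16,7)–(13,3): crosses AB
  → BLOCKED

BLOCKED by obstacle 1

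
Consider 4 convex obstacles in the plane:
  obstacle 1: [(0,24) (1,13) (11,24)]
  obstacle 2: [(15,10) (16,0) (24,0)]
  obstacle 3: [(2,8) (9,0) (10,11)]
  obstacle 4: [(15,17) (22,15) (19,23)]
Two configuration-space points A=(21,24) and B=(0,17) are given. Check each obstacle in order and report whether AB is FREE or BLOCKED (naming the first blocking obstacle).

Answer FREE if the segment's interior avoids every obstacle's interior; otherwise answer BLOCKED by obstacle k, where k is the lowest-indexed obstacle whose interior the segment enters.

Obstacle 1 [(0,24) (1,13) (11,24)]:
  edge (0,24)–(1,13): crosses AB
  edge (1,13)–(11,24): crosses AB
  edge (11,24)–(0,24): clear
  → BLOCKED
Obstacle 2 [(15,10) (16,0) (24,0)]:
  edge (15,10)–(16,0): clear
  edge (16,0)–(24,0): clear
  edge (24,0)–(15,10): clear
  midpoint (21/2,41/2) outside
  → clear
Obstacle 3 [(2,8) (9,0) (10,11)]:
  edge (2,8)–(9,0): clear
  edge (9,0)–(10,11): clear
  edge (10,11)–(2,8): clear
  midpoint (21/2,41/2) outside
  → clear
Obstacle 4 [(15,17) (22,15) (19,23)]:
  edge (15,17)–(22,15): clear
  edge (22,15)–(19,23): clear
  edge (19,23)–(15,17): clear
  midpoint (21/2,41/2) outside
  → clear

BLOCKED by obstacle 1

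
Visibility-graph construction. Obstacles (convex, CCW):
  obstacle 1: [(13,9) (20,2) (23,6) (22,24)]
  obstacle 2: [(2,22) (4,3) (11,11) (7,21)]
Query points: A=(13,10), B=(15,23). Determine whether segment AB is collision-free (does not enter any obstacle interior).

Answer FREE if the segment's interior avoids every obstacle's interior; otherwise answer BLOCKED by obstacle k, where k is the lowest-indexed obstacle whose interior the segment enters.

Obstacle 1 [(13,9) (20,2) (23,6) (22,24)]:
  edge (13,9)–(20,2): clear
  edge (20,2)–(23,6): clear
  edge (23,6)–(22,24): clear
  edge (22,24)–(13,9): clear
  midpoint (14,33/2) outside
  → clear
Obstacle 2 [(2,22) (4,3) (11,11) (7,21)]:
  edge (2,22)–(4,3): clear
  edge (4,3)–(11,11): clear
  edge (11,11)–(7,21): clear
  edge (7,21)–(2,22): clear
  midpoint (14,33/2) outside
  → clear

FREE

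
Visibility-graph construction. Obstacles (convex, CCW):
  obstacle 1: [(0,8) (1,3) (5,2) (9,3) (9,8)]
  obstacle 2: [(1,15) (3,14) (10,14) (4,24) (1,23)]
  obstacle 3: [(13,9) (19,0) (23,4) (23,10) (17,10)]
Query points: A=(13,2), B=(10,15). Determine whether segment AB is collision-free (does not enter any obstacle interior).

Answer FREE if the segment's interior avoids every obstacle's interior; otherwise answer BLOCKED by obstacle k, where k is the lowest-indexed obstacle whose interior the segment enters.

FREE

Obstacle 1 [(0,8) (1,3) (5,2) (9,3) (9,8)]:
  edge (0,8)–(1,3): clear
  edge (1,3)–(5,2): clear
  edge (5,2)–(9,3): clear
  edge (9,3)–(9,8): clear
  edge (9,8)–(0,8): clear
  midpoint (23/2,17/2) outside
  → clear
Obstacle 2 [(1,15) (3,14) (10,14) (4,24) (1,23)]:
  edge (1,15)–(3,14): clear
  edge (3,14)–(10,14): clear
  edge (10,14)–(4,24): clear
  edge (4,24)–(1,23): clear
  edge (1,23)–(1,15): clear
  midpoint (23/2,17/2) outside
  → clear
Obstacle 3 [(13,9) (19,0) (23,4) (23,10) (17,10)]:
  edge (13,9)–(19,0): clear
  edge (19,0)–(23,4): clear
  edge (23,4)–(23,10): clear
  edge (23,10)–(17,10): clear
  edge (17,10)–(13,9): clear
  midpoint (23/2,17/2) outside
  → clear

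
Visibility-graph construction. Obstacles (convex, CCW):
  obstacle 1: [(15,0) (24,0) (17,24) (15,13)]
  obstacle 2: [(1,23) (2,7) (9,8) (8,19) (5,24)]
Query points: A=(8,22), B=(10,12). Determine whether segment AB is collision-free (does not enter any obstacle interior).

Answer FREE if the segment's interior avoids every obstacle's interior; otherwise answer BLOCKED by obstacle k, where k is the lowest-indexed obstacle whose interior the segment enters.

Obstacle 1 [(15,0) (24,0) (17,24) (15,13)]:
  edge (15,0)–(24,0): clear
  edge (24,0)–(17,24): clear
  edge (17,24)–(15,13): clear
  edge (15,13)–(15,0): clear
  midpoint (9,17) outside
  → clear
Obstacle 2 [(1,23) (2,7) (9,8) (8,19) (5,24)]:
  edge (1,23)–(2,7): clear
  edge (2,7)–(9,8): clear
  edge (9,8)–(8,19): clear
  edge (8,19)–(5,24): clear
  edge (5,24)–(1,23): clear
  midpoint (9,17) outside
  → clear

FREE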